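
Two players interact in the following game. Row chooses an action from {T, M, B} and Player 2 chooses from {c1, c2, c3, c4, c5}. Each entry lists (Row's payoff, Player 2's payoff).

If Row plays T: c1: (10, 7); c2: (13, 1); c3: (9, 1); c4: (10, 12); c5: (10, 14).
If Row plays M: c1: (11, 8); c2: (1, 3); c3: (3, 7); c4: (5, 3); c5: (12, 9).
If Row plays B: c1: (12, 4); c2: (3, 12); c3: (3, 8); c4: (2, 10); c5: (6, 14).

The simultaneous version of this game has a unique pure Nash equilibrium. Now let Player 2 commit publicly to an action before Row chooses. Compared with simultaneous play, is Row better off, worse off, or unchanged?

Row best-responds to each possible Player 2 move:
- c1: Row compares 10, 11, 12 and picks B; Player 2 would get 4.
- c2: Row compares 13, 1, 3 and picks T; Player 2 would get 1.
- c3: Row compares 9, 3, 3 and picks T; Player 2 would get 1.
- c4: Row compares 10, 5, 2 and picks T; Player 2 would get 12.
- c5: Row compares 10, 12, 6 and picks M; Player 2 would get 9.
Among 4, 1, 1, 12, 9, the best is 12 at c4. Subgame-perfect outcome: (T, c4) with payoffs (10, 12).
Now find the simultaneous Nash equilibrium.
Row's best replies: c1→B; c2→T; c3→T; c4→T; c5→M.
Player 2's best replies: T→c5; M→c5; B→c5.
The unique mutual best reply is (M, c5), giving (12, 9).
Row earns 10 sequentially versus 12 at the Nash outcome: worse off.

worse off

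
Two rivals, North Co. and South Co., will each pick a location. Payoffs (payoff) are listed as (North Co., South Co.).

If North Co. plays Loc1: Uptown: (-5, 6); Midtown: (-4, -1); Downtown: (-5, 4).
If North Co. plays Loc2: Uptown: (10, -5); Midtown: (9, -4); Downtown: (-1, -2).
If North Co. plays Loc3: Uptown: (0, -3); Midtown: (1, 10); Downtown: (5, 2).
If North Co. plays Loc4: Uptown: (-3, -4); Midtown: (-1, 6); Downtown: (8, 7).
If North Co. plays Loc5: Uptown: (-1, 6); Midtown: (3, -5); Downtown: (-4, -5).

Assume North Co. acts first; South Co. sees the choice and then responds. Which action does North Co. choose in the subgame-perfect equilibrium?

Backward induction with North Co. moving first.
- Loc1 → South Co. plays Uptown (best of 6, -1, 4); North Co. gets -5.
- Loc2 → South Co. plays Downtown (best of -5, -4, -2); North Co. gets -1.
- Loc3 → South Co. plays Midtown (best of -3, 10, 2); North Co. gets 1.
- Loc4 → South Co. plays Downtown (best of -4, 6, 7); North Co. gets 8.
- Loc5 → South Co. plays Uptown (best of 6, -5, -5); North Co. gets -1.
Maximizing over -5, -1, 1, 8, -1, North Co. chooses Loc4. Subgame-perfect outcome: (Loc4, Downtown) with payoffs (8, 7).

Loc4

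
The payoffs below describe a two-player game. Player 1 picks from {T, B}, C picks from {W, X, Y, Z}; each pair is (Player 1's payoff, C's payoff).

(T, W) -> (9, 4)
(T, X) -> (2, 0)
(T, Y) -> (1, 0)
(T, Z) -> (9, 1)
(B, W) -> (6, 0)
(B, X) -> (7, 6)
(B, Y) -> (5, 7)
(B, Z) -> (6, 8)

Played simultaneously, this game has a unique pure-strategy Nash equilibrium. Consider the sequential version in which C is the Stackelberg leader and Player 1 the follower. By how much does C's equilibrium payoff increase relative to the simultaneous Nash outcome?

3

Backward induction with C moving first.
- W → Player 1 plays T (best of 9, 6); C gets 4.
- X → Player 1 plays B (best of 2, 7); C gets 6.
- Y → Player 1 plays B (best of 1, 5); C gets 7.
- Z → Player 1 plays T (best of 9, 6); C gets 1.
Maximizing over 4, 6, 7, 1, C chooses Y. Subgame-perfect outcome: (B, Y) with payoffs (5, 7).
For the simultaneous game, intersect best replies.
Player 1's best replies: W→T; X→B; Y→B; Z→T.
C's best replies: T→W; B→Z.
The unique mutual best reply is (T, W), giving (9, 4).
C's commitment gain: 7 − 4 = 3.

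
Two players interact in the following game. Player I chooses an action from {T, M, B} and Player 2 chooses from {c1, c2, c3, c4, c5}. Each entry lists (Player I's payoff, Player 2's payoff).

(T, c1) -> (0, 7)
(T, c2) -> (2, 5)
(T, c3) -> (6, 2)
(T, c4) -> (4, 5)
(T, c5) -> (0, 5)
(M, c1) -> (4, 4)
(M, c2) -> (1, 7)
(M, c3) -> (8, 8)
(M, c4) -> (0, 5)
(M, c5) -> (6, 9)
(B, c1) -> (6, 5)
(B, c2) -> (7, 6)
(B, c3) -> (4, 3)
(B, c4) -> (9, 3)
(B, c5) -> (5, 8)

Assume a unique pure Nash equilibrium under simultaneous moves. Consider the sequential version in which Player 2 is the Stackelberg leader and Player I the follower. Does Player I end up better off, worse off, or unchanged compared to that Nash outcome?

unchanged

Player I best-responds to each possible Player 2 move:
- c1: BR = B, leader payoff 5.
- c2: BR = B, leader payoff 6.
- c3: BR = M, leader payoff 8.
- c4: BR = B, leader payoff 3.
- c5: BR = M, leader payoff 9.
Among 5, 6, 8, 3, 9, the best is 9 at c5. Subgame-perfect outcome: (M, c5) with payoffs (6, 9).
Now find the simultaneous Nash equilibrium.
Player I's best replies: c1→B; c2→B; c3→M; c4→B; c5→M.
Player 2's best replies: T→c1; M→c5; B→c5.
Only (M, c5) has each player best-responding; Nash payoffs (6, 9).
Player I earns 6 sequentially versus 6 at the Nash outcome: unchanged.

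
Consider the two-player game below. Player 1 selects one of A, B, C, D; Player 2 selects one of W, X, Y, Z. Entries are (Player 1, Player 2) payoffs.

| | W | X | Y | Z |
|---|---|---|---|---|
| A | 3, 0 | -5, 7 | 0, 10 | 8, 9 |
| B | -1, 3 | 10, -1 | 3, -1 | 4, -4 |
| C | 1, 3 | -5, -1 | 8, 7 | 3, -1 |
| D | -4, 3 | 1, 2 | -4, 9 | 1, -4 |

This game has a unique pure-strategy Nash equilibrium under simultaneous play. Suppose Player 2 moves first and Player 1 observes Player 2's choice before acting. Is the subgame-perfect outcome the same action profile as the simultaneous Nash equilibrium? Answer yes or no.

no

Work backward from Player 1's decision.
- W: BR = A, leader payoff 0.
- X: BR = B, leader payoff -1.
- Y: BR = C, leader payoff 7.
- Z: BR = A, leader payoff 9.
Player 2's induced payoffs are 0, -1, 7, 9, so Player 2 commits to Z. Subgame-perfect outcome: (A, Z) with payoffs (8, 9).
Under simultaneous play:
Player 1's best replies: W→A; X→B; Y→C; Z→A.
Player 2's best replies: A→Y; B→W; C→Y; D→Y.
Only (C, Y) has each player best-responding; Nash payoffs (8, 7).
Sequential outcome (A, Z) differs from the Nash profile (C, Y).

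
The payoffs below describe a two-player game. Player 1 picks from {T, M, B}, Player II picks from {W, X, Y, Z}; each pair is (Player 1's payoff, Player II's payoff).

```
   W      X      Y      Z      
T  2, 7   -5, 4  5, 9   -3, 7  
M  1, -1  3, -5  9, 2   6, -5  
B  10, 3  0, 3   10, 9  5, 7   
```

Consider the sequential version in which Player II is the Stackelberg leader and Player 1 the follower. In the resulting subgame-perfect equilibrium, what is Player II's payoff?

Work backward from Player 1's decision.
- W → Player 1 plays B (best of 2, 1, 10); Player II gets 3.
- X → Player 1 plays M (best of -5, 3, 0); Player II gets -5.
- Y → Player 1 plays B (best of 5, 9, 10); Player II gets 9.
- Z → Player 1 plays M (best of -3, 6, 5); Player II gets -5.
Among 3, -5, 9, -5, the best is 9 at Y. Subgame-perfect outcome: (B, Y) with payoffs (10, 9).

9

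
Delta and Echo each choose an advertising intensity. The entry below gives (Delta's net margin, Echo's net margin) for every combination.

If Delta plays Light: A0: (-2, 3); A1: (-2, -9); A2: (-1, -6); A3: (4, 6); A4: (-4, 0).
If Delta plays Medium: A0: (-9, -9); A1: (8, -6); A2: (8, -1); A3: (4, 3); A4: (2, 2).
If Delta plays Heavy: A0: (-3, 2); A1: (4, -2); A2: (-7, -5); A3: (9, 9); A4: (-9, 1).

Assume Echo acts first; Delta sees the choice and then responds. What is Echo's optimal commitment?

A3

Work backward from Delta's decision.
- A0: Delta compares -2, -9, -3 and picks Light; Echo would get 3.
- A1: Delta compares -2, 8, 4 and picks Medium; Echo would get -6.
- A2: Delta compares -1, 8, -7 and picks Medium; Echo would get -1.
- A3: Delta compares 4, 4, 9 and picks Heavy; Echo would get 9.
- A4: Delta compares -4, 2, -9 and picks Medium; Echo would get 2.
Echo's induced payoffs are 3, -6, -1, 9, 2, so Echo commits to A3. Subgame-perfect outcome: (Heavy, A3) with payoffs (9, 9).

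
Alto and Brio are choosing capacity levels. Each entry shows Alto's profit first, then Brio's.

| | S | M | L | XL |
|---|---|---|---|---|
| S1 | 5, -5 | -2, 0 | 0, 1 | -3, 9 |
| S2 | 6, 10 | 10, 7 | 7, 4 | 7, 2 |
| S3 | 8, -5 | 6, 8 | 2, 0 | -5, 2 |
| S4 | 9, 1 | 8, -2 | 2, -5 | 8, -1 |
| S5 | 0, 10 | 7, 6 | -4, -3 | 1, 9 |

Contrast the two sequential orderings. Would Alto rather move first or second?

second

If Alto leads: Brio's best replies are S1→XL, S2→S, S3→M, S4→S, S5→S; Alto's induced payoffs -3, 6, 6, 9, 0; outcome (S4, S), payoffs (9, 1).
If Brio leads: Alto's best replies are S→S4, M→S2, L→S2, XL→S4; Brio's induced payoffs 1, 7, 4, -1; outcome (S2, M), payoffs (10, 7).
Alto gets 9 moving first and 10 moving second, so Alto prefers to move second.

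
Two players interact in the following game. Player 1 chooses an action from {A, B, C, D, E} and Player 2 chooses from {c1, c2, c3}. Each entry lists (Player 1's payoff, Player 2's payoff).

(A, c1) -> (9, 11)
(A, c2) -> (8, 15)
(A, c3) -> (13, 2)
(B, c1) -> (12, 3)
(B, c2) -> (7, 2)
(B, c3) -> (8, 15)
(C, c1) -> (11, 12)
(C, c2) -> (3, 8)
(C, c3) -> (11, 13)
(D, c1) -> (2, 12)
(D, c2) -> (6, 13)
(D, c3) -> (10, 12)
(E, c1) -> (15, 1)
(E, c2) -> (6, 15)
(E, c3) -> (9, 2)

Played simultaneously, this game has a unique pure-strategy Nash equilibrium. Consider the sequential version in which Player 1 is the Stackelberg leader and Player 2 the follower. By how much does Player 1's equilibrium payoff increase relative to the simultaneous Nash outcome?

3

Backward induction with Player 1 moving first.
- A: Player 2 compares 11, 15, 2 and picks c2; Player 1 would get 8.
- B: Player 2 compares 3, 2, 15 and picks c3; Player 1 would get 8.
- C: Player 2 compares 12, 8, 13 and picks c3; Player 1 would get 11.
- D: Player 2 compares 12, 13, 12 and picks c2; Player 1 would get 6.
- E: Player 2 compares 1, 15, 2 and picks c2; Player 1 would get 6.
Maximizing over 8, 8, 11, 6, 6, Player 1 chooses C. Subgame-perfect outcome: (C, c3) with payoffs (11, 13).
Now find the simultaneous Nash equilibrium.
Player 1's best replies: c1→E; c2→A; c3→A.
Player 2's best replies: A→c2; B→c3; C→c3; D→c2; E→c2.
Only (A, c2) has each player best-responding; Nash payoffs (8, 15).
Player 1's commitment gain: 11 − 8 = 3.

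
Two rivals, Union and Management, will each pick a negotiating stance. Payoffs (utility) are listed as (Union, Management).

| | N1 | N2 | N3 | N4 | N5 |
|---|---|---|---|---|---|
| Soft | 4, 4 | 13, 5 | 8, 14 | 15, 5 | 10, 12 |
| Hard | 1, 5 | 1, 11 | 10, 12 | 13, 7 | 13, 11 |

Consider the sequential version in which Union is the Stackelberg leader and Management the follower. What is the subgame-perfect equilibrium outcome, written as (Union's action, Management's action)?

Backward induction with Union moving first.
- Soft → Management plays N3 (best of 4, 5, 14, 5, 12); Union gets 8.
- Hard → Management plays N3 (best of 5, 11, 12, 7, 11); Union gets 10.
Among 8, 10, the best is 10 at Hard. Subgame-perfect outcome: (Hard, N3) with payoffs (10, 12).

(Hard, N3)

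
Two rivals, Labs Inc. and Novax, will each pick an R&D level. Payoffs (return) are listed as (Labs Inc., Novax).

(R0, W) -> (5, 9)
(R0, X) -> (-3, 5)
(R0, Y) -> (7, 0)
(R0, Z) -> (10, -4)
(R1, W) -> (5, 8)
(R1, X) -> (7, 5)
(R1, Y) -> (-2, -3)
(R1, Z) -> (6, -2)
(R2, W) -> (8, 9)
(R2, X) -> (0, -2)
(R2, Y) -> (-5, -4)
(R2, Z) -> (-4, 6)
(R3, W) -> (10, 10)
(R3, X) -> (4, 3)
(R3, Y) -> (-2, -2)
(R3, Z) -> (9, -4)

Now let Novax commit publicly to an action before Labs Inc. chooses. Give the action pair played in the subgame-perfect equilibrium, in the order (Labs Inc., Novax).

(R3, W)

Labs Inc. best-responds to each possible Novax move:
- W: BR = R3, leader payoff 10.
- X: BR = R1, leader payoff 5.
- Y: BR = R0, leader payoff 0.
- Z: BR = R0, leader payoff -4.
Among 10, 5, 0, -4, the best is 10 at W. Subgame-perfect outcome: (R3, W) with payoffs (10, 10).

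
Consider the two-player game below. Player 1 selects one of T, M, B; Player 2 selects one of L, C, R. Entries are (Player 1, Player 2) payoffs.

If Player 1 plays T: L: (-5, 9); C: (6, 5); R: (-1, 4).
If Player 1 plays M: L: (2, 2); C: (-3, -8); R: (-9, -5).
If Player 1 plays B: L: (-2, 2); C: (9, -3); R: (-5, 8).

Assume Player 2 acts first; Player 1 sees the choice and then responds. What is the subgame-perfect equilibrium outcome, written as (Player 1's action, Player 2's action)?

Backward induction with Player 2 moving first.
- L: BR = M, leader payoff 2.
- C: BR = B, leader payoff -3.
- R: BR = T, leader payoff 4.
Among 2, -3, 4, the best is 4 at R. Subgame-perfect outcome: (T, R) with payoffs (-1, 4).

(T, R)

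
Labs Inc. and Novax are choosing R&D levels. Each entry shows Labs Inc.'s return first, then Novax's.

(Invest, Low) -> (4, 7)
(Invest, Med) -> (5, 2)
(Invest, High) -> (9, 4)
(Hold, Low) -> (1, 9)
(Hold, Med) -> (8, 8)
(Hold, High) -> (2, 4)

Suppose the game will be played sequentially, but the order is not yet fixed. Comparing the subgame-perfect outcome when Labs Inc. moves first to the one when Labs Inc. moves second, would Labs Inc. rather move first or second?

If Labs Inc. leads: Novax's best replies are Invest→Low, Hold→Low; Labs Inc.'s induced payoffs 4, 1; outcome (Invest, Low), payoffs (4, 7).
If Novax leads: Labs Inc.'s best replies are Low→Invest, Med→Hold, High→Invest; Novax's induced payoffs 7, 8, 4; outcome (Hold, Med), payoffs (8, 8).
Labs Inc. gets 4 moving first and 8 moving second, so Labs Inc. prefers to move second.

second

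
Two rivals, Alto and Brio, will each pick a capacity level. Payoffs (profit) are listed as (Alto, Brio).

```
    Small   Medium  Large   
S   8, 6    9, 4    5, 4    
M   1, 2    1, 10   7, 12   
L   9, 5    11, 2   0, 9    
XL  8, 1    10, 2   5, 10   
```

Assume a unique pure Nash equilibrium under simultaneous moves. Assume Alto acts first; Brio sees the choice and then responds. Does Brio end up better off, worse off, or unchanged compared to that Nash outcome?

worse off

Work backward from Brio's decision.
- S: Brio compares 6, 4, 4 and picks Small; Alto would get 8.
- M: Brio compares 2, 10, 12 and picks Large; Alto would get 7.
- L: Brio compares 5, 2, 9 and picks Large; Alto would get 0.
- XL: Brio compares 1, 2, 10 and picks Large; Alto would get 5.
Among 8, 7, 0, 5, the best is 8 at S. Subgame-perfect outcome: (S, Small) with payoffs (8, 6).
Under simultaneous play:
Alto's best replies: Small→L; Medium→L; Large→M.
Brio's best replies: S→Small; M→Large; L→Large; XL→Large.
The unique mutual best reply is (M, Large), giving (7, 12).
Brio earns 6 sequentially versus 12 at the Nash outcome: worse off.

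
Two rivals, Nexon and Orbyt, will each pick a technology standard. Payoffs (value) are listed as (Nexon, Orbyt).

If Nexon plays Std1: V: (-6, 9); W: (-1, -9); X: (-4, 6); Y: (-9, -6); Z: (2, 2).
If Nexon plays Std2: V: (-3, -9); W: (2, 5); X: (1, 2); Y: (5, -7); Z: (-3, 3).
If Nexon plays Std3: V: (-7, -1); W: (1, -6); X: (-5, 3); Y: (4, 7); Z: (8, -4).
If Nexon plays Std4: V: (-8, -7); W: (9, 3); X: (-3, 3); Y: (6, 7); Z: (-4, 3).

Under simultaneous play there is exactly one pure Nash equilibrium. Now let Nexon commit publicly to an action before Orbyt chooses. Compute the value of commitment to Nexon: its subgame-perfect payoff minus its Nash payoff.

Work backward from Orbyt's decision.
- Std1 → Orbyt plays V (best of 9, -9, 6, -6, 2); Nexon gets -6.
- Std2 → Orbyt plays W (best of -9, 5, 2, -7, 3); Nexon gets 2.
- Std3 → Orbyt plays Y (best of -1, -6, 3, 7, -4); Nexon gets 4.
- Std4 → Orbyt plays Y (best of -7, 3, 3, 7, 3); Nexon gets 6.
Nexon's induced payoffs are -6, 2, 4, 6, so Nexon commits to Std4. Subgame-perfect outcome: (Std4, Y) with payoffs (6, 7).
For the simultaneous game, intersect best replies.
Nexon's best replies: V→Std2; W→Std4; X→Std2; Y→Std4; Z→Std3.
Orbyt's best replies: Std1→V; Std2→W; Std3→Y; Std4→Y.
The unique mutual best reply is (Std4, Y), giving (6, 7).
Nexon's commitment gain: 6 − 6 = 0.

0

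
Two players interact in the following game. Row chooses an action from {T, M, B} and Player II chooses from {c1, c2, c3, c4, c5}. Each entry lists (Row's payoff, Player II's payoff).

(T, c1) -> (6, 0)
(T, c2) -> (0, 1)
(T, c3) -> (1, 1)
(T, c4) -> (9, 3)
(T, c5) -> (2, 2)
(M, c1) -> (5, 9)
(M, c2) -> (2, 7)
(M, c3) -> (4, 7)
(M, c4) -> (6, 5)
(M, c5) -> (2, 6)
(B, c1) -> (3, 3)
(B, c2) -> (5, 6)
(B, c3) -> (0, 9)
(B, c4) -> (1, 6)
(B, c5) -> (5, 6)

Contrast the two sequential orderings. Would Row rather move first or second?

If Row leads: Player II's best replies are T→c4, M→c1, B→c3; Row's induced payoffs 9, 5, 0; outcome (T, c4), payoffs (9, 3).
If Player II leads: Row's best replies are c1→T, c2→B, c3→M, c4→T, c5→B; Player II's induced payoffs 0, 6, 7, 3, 6; outcome (M, c3), payoffs (4, 7).
Row gets 9 moving first and 4 moving second, so Row prefers to move first.

first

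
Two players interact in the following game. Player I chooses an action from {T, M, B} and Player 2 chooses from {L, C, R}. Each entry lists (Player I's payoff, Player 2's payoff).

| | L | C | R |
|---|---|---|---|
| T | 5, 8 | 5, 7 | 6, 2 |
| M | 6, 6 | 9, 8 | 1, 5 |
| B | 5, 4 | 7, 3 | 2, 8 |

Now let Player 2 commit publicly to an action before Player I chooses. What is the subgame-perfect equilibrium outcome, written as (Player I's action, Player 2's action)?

(M, C)

Backward induction with Player 2 moving first.
- L → Player I plays M (best of 5, 6, 5); Player 2 gets 6.
- C → Player I plays M (best of 5, 9, 7); Player 2 gets 8.
- R → Player I plays T (best of 6, 1, 2); Player 2 gets 2.
Player 2's induced payoffs are 6, 8, 2, so Player 2 commits to C. Subgame-perfect outcome: (M, C) with payoffs (9, 8).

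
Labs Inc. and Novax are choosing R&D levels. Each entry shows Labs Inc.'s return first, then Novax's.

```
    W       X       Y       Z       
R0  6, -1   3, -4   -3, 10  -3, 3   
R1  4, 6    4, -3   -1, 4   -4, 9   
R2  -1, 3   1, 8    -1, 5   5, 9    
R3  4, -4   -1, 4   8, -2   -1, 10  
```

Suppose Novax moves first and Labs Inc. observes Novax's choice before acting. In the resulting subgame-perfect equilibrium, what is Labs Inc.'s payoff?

Work backward from Labs Inc.'s decision.
- W → Labs Inc. plays R0 (best of 6, 4, -1, 4); Novax gets -1.
- X → Labs Inc. plays R1 (best of 3, 4, 1, -1); Novax gets -3.
- Y → Labs Inc. plays R3 (best of -3, -1, -1, 8); Novax gets -2.
- Z → Labs Inc. plays R2 (best of -3, -4, 5, -1); Novax gets 9.
Novax's induced payoffs are -1, -3, -2, 9, so Novax commits to Z. Subgame-perfect outcome: (R2, Z) with payoffs (5, 9).

5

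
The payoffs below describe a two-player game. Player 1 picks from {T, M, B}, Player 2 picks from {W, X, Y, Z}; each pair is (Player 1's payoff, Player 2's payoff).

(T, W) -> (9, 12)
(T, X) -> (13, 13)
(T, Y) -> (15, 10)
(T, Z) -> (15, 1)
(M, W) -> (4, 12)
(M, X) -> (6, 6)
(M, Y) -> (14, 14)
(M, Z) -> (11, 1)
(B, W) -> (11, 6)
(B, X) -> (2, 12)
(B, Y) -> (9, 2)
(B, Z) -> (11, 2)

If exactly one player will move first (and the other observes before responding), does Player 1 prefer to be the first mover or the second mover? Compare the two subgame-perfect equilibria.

first

If Player 1 leads: Player 2's best replies are T→X, M→Y, B→X; Player 1's induced payoffs 13, 14, 2; outcome (M, Y), payoffs (14, 14).
If Player 2 leads: Player 1's best replies are W→B, X→T, Y→T, Z→T; Player 2's induced payoffs 6, 13, 10, 1; outcome (T, X), payoffs (13, 13).
Player 1 gets 14 moving first and 13 moving second, so Player 1 prefers to move first.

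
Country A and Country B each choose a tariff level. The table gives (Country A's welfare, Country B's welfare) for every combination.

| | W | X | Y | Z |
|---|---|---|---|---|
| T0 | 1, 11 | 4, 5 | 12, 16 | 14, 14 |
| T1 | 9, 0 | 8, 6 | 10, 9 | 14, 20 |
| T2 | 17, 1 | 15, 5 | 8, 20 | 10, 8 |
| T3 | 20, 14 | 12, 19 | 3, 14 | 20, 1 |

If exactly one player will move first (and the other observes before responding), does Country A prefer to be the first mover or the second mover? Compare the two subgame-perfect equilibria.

If Country A leads: Country B's best replies are T0→Y, T1→Z, T2→Y, T3→X; Country A's induced payoffs 12, 14, 8, 12; outcome (T1, Z), payoffs (14, 20).
If Country B leads: Country A's best replies are W→T3, X→T2, Y→T0, Z→T3; Country B's induced payoffs 14, 5, 16, 1; outcome (T0, Y), payoffs (12, 16).
Country A gets 14 moving first and 12 moving second, so Country A prefers to move first.

first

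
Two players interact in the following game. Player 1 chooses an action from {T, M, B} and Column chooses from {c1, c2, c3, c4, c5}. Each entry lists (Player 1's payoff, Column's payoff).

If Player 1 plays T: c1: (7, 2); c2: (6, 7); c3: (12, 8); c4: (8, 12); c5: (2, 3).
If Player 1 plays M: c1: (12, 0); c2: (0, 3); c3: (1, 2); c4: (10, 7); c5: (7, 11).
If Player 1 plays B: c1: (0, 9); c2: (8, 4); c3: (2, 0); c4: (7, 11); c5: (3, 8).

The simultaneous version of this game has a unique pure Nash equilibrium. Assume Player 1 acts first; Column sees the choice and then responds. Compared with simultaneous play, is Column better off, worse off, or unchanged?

better off

Work backward from Column's decision.
- T → Column plays c4 (best of 2, 7, 8, 12, 3); Player 1 gets 8.
- M → Column plays c5 (best of 0, 3, 2, 7, 11); Player 1 gets 7.
- B → Column plays c4 (best of 9, 4, 0, 11, 8); Player 1 gets 7.
Maximizing over 8, 7, 7, Player 1 chooses T. Subgame-perfect outcome: (T, c4) with payoffs (8, 12).
For the simultaneous game, intersect best replies.
Player 1's best replies: c1→M; c2→B; c3→T; c4→M; c5→M.
Column's best replies: T→c4; M→c5; B→c4.
The unique mutual best reply is (M, c5), giving (7, 11).
Column earns 12 sequentially versus 11 at the Nash outcome: better off.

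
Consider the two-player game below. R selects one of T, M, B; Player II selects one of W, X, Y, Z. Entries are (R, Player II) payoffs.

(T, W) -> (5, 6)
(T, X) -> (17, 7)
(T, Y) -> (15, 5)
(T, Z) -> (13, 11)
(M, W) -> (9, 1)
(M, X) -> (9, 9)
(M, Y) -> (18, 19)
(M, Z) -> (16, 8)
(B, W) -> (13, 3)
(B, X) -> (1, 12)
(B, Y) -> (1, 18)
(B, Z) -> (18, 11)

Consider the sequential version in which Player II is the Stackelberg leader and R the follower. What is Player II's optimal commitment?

Y

Solve by backward induction (Player II leads).
- W: BR = B, leader payoff 3.
- X: BR = T, leader payoff 7.
- Y: BR = M, leader payoff 19.
- Z: BR = B, leader payoff 11.
Maximizing over 3, 7, 19, 11, Player II chooses Y. Subgame-perfect outcome: (M, Y) with payoffs (18, 19).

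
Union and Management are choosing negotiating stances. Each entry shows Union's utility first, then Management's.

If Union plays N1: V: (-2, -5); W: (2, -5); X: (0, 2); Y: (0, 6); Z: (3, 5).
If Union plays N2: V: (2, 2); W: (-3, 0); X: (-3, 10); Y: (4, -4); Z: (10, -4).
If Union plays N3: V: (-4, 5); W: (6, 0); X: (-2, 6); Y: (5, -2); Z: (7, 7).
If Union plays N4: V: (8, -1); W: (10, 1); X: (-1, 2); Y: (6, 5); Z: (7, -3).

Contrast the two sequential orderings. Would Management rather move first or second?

If Union leads: Management's best replies are N1→Y, N2→X, N3→Z, N4→Y; Union's induced payoffs 0, -3, 7, 6; outcome (N3, Z), payoffs (7, 7).
If Management leads: Union's best replies are V→N4, W→N4, X→N1, Y→N4, Z→N2; Management's induced payoffs -1, 1, 2, 5, -4; outcome (N4, Y), payoffs (6, 5).
Management gets 5 moving first and 7 moving second, so Management prefers to move second.

second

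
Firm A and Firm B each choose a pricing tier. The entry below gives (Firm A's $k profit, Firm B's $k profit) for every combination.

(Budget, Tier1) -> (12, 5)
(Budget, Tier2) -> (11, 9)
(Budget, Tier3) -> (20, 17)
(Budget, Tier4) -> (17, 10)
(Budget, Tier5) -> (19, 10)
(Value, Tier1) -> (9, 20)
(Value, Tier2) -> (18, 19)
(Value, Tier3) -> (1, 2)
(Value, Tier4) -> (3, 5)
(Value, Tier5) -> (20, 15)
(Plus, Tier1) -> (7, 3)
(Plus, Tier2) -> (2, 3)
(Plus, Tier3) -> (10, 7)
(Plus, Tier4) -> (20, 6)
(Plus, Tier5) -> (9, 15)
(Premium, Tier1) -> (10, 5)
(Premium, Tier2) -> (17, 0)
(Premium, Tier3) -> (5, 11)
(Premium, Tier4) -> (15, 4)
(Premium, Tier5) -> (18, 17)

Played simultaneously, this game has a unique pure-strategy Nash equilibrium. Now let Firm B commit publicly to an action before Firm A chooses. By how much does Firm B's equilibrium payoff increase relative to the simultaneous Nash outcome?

Solve by backward induction (Firm B leads).
- Tier1: Firm A compares 12, 9, 7, 10 and picks Budget; Firm B would get 5.
- Tier2: Firm A compares 11, 18, 2, 17 and picks Value; Firm B would get 19.
- Tier3: Firm A compares 20, 1, 10, 5 and picks Budget; Firm B would get 17.
- Tier4: Firm A compares 17, 3, 20, 15 and picks Plus; Firm B would get 6.
- Tier5: Firm A compares 19, 20, 9, 18 and picks Value; Firm B would get 15.
Among 5, 19, 17, 6, 15, the best is 19 at Tier2. Subgame-perfect outcome: (Value, Tier2) with payoffs (18, 19).
For the simultaneous game, intersect best replies.
Firm A's best replies: Tier1→Budget; Tier2→Value; Tier3→Budget; Tier4→Plus; Tier5→Value.
Firm B's best replies: Budget→Tier3; Value→Tier1; Plus→Tier5; Premium→Tier5.
Only (Budget, Tier3) has each player best-responding; Nash payoffs (20, 17).
Firm B's commitment gain: 19 − 17 = 2.

2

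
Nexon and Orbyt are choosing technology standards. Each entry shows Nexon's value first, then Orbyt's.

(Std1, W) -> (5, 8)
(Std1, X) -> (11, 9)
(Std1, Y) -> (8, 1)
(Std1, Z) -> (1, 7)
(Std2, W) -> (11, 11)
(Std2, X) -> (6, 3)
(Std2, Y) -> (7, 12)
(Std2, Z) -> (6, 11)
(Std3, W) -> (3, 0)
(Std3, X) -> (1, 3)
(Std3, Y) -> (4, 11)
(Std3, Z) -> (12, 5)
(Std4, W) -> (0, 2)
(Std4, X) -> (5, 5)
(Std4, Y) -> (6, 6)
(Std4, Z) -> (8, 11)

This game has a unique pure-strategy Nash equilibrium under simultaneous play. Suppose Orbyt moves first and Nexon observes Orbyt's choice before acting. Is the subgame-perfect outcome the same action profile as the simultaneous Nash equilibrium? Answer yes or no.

Nexon best-responds to each possible Orbyt move:
- W: Nexon compares 5, 11, 3, 0 and picks Std2; Orbyt would get 11.
- X: Nexon compares 11, 6, 1, 5 and picks Std1; Orbyt would get 9.
- Y: Nexon compares 8, 7, 4, 6 and picks Std1; Orbyt would get 1.
- Z: Nexon compares 1, 6, 12, 8 and picks Std3; Orbyt would get 5.
Among 11, 9, 1, 5, the best is 11 at W. Subgame-perfect outcome: (Std2, W) with payoffs (11, 11).
Under simultaneous play:
Nexon's best replies: W→Std2; X→Std1; Y→Std1; Z→Std3.
Orbyt's best replies: Std1→X; Std2→Y; Std3→Y; Std4→Z.
Only (Std1, X) has each player best-responding; Nash payoffs (11, 9).
Sequential outcome (Std2, W) differs from the Nash profile (Std1, X).

no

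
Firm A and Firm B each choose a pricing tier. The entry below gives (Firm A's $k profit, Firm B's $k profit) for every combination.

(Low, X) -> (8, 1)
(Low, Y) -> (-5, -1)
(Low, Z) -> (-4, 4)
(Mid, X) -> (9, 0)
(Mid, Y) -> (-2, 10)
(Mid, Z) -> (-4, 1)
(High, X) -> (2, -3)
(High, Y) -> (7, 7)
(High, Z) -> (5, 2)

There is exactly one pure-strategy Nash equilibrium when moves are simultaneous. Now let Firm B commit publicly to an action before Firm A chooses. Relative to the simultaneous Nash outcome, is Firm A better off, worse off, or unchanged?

Solve by backward induction (Firm B leads).
- X → Firm A plays Mid (best of 8, 9, 2); Firm B gets 0.
- Y → Firm A plays High (best of -5, -2, 7); Firm B gets 7.
- Z → Firm A plays High (best of -4, -4, 5); Firm B gets 2.
Among 0, 7, 2, the best is 7 at Y. Subgame-perfect outcome: (High, Y) with payoffs (7, 7).
For the simultaneous game, intersect best replies.
Firm A's best replies: X→Mid; Y→High; Z→High.
Firm B's best replies: Low→Z; Mid→Y; High→Y.
Only (High, Y) has each player best-responding; Nash payoffs (7, 7).
Firm A earns 7 sequentially versus 7 at the Nash outcome: unchanged.

unchanged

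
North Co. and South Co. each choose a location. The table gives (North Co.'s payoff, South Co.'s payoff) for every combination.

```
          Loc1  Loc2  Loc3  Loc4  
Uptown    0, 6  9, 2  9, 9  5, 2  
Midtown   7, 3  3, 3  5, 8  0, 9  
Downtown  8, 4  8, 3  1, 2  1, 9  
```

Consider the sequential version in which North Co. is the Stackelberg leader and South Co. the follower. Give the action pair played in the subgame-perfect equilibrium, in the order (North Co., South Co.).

(Uptown, Loc3)

South Co. best-responds to each possible North Co. move:
- Uptown: BR = Loc3, leader payoff 9.
- Midtown: BR = Loc4, leader payoff 0.
- Downtown: BR = Loc4, leader payoff 1.
Among 9, 0, 1, the best is 9 at Uptown. Subgame-perfect outcome: (Uptown, Loc3) with payoffs (9, 9).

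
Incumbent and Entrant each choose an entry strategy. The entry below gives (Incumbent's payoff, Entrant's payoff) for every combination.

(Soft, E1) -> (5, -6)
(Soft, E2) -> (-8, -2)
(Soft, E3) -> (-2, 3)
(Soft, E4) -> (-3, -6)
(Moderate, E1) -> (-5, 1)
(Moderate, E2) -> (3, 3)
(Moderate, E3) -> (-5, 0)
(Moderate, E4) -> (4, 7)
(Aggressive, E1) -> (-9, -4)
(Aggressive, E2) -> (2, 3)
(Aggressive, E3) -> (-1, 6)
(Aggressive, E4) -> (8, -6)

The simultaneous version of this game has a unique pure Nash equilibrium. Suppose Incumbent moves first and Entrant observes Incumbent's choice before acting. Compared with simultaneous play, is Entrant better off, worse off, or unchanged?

Solve by backward induction (Incumbent leads).
- Soft: Entrant compares -6, -2, 3, -6 and picks E3; Incumbent would get -2.
- Moderate: Entrant compares 1, 3, 0, 7 and picks E4; Incumbent would get 4.
- Aggressive: Entrant compares -4, 3, 6, -6 and picks E3; Incumbent would get -1.
Among -2, 4, -1, the best is 4 at Moderate. Subgame-perfect outcome: (Moderate, E4) with payoffs (4, 7).
For the simultaneous game, intersect best replies.
Incumbent's best replies: E1→Soft; E2→Moderate; E3→Aggressive; E4→Aggressive.
Entrant's best replies: Soft→E3; Moderate→E4; Aggressive→E3.
Only (Aggressive, E3) has each player best-responding; Nash payoffs (-1, 6).
Entrant earns 7 sequentially versus 6 at the Nash outcome: better off.

better off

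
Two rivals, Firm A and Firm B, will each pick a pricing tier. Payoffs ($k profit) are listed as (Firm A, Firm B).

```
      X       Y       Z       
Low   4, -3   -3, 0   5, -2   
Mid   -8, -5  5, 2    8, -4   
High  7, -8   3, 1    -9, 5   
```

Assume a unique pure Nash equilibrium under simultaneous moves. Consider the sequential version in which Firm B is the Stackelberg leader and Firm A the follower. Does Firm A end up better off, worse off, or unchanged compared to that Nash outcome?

unchanged

Firm A best-responds to each possible Firm B move:
- X → Firm A plays High (best of 4, -8, 7); Firm B gets -8.
- Y → Firm A plays Mid (best of -3, 5, 3); Firm B gets 2.
- Z → Firm A plays Mid (best of 5, 8, -9); Firm B gets -4.
Maximizing over -8, 2, -4, Firm B chooses Y. Subgame-perfect outcome: (Mid, Y) with payoffs (5, 2).
For the simultaneous game, intersect best replies.
Firm A's best replies: X→High; Y→Mid; Z→Mid.
Firm B's best replies: Low→Y; Mid→Y; High→Z.
Only (Mid, Y) has each player best-responding; Nash payoffs (5, 2).
Firm A earns 5 sequentially versus 5 at the Nash outcome: unchanged.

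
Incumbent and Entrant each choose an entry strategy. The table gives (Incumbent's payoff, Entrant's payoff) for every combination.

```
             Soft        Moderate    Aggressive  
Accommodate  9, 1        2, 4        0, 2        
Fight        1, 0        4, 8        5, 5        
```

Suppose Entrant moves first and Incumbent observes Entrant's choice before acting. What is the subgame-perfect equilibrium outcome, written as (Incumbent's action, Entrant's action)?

Solve by backward induction (Entrant leads).
- Soft → Incumbent plays Accommodate (best of 9, 1); Entrant gets 1.
- Moderate → Incumbent plays Fight (best of 2, 4); Entrant gets 8.
- Aggressive → Incumbent plays Fight (best of 0, 5); Entrant gets 5.
Among 1, 8, 5, the best is 8 at Moderate. Subgame-perfect outcome: (Fight, Moderate) with payoffs (4, 8).

(Fight, Moderate)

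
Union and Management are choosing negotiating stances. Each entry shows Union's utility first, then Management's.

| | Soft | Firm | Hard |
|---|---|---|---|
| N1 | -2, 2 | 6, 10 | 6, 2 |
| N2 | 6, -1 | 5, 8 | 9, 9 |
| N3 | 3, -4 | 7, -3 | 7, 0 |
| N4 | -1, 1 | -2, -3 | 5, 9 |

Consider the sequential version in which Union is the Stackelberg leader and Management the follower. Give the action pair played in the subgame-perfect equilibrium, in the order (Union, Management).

(N2, Hard)

Work backward from Management's decision.
- N1 → Management plays Firm (best of 2, 10, 2); Union gets 6.
- N2 → Management plays Hard (best of -1, 8, 9); Union gets 9.
- N3 → Management plays Hard (best of -4, -3, 0); Union gets 7.
- N4 → Management plays Hard (best of 1, -3, 9); Union gets 5.
Union's induced payoffs are 6, 9, 7, 5, so Union commits to N2. Subgame-perfect outcome: (N2, Hard) with payoffs (9, 9).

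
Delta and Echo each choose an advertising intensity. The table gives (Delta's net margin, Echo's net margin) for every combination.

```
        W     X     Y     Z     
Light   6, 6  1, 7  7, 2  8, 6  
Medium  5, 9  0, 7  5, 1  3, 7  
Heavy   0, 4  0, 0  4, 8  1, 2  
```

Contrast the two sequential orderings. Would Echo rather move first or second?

second

If Delta leads: Echo's best replies are Light→X, Medium→W, Heavy→Y; Delta's induced payoffs 1, 5, 4; outcome (Medium, W), payoffs (5, 9).
If Echo leads: Delta's best replies are W→Light, X→Light, Y→Light, Z→Light; Echo's induced payoffs 6, 7, 2, 6; outcome (Light, X), payoffs (1, 7).
Echo gets 7 moving first and 9 moving second, so Echo prefers to move second.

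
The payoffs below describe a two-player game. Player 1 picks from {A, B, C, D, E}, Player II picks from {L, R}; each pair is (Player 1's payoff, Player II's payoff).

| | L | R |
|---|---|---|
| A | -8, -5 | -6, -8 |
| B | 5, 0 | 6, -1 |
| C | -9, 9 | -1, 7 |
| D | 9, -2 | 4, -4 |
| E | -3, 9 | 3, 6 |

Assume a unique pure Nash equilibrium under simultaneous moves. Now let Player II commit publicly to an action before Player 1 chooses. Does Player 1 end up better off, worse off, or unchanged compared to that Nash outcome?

worse off

Solve by backward induction (Player II leads).
- L: BR = D, leader payoff -2.
- R: BR = B, leader payoff -1.
Among -2, -1, the best is -1 at R. Subgame-perfect outcome: (B, R) with payoffs (6, -1).
Now find the simultaneous Nash equilibrium.
Player 1's best replies: L→D; R→B.
Player II's best replies: A→L; B→L; C→L; D→L; E→L.
Only (D, L) has each player best-responding; Nash payoffs (9, -2).
Player 1 earns 6 sequentially versus 9 at the Nash outcome: worse off.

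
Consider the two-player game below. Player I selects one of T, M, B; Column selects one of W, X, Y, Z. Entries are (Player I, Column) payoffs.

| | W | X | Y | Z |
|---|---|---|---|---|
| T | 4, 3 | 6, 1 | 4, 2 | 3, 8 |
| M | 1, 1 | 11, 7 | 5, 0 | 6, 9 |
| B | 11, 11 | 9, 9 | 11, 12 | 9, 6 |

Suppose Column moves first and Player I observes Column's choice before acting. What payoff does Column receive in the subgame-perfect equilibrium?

Backward induction with Column moving first.
- W: Player I compares 4, 1, 11 and picks B; Column would get 11.
- X: Player I compares 6, 11, 9 and picks M; Column would get 7.
- Y: Player I compares 4, 5, 11 and picks B; Column would get 12.
- Z: Player I compares 3, 6, 9 and picks B; Column would get 6.
Column's induced payoffs are 11, 7, 12, 6, so Column commits to Y. Subgame-perfect outcome: (B, Y) with payoffs (11, 12).

12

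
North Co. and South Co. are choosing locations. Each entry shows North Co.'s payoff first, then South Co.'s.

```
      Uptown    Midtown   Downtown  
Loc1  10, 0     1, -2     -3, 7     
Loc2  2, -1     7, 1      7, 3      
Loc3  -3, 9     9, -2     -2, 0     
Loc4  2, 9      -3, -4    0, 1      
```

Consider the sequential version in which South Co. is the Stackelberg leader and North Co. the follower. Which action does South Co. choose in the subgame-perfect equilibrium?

Downtown

Work backward from North Co.'s decision.
- Uptown: North Co. compares 10, 2, -3, 2 and picks Loc1; South Co. would get 0.
- Midtown: North Co. compares 1, 7, 9, -3 and picks Loc3; South Co. would get -2.
- Downtown: North Co. compares -3, 7, -2, 0 and picks Loc2; South Co. would get 3.
South Co.'s induced payoffs are 0, -2, 3, so South Co. commits to Downtown. Subgame-perfect outcome: (Loc2, Downtown) with payoffs (7, 3).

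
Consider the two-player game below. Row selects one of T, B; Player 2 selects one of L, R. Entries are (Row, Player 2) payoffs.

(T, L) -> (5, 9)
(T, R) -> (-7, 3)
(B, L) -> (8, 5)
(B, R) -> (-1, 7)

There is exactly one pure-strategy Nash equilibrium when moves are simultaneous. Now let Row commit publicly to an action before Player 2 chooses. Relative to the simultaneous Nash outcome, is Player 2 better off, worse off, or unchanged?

better off

Solve by backward induction (Row leads).
- T: Player 2 compares 9, 3 and picks L; Row would get 5.
- B: Player 2 compares 5, 7 and picks R; Row would get -1.
Row's induced payoffs are 5, -1, so Row commits to T. Subgame-perfect outcome: (T, L) with payoffs (5, 9).
Now find the simultaneous Nash equilibrium.
Row's best replies: L→B; R→B.
Player 2's best replies: T→L; B→R.
Only (B, R) has each player best-responding; Nash payoffs (-1, 7).
Player 2 earns 9 sequentially versus 7 at the Nash outcome: better off.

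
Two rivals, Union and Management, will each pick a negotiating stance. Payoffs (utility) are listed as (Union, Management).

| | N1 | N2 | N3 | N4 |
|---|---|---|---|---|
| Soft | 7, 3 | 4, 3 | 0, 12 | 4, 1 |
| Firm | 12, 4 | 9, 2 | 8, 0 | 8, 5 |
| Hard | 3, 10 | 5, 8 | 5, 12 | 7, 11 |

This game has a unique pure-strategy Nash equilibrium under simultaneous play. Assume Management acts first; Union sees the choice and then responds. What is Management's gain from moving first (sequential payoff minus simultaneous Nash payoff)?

0

Backward induction with Management moving first.
- N1: Union compares 7, 12, 3 and picks Firm; Management would get 4.
- N2: Union compares 4, 9, 5 and picks Firm; Management would get 2.
- N3: Union compares 0, 8, 5 and picks Firm; Management would get 0.
- N4: Union compares 4, 8, 7 and picks Firm; Management would get 5.
Management's induced payoffs are 4, 2, 0, 5, so Management commits to N4. Subgame-perfect outcome: (Firm, N4) with payoffs (8, 5).
Under simultaneous play:
Union's best replies: N1→Firm; N2→Firm; N3→Firm; N4→Firm.
Management's best replies: Soft→N3; Firm→N4; Hard→N3.
The unique mutual best reply is (Firm, N4), giving (8, 5).
Management's commitment gain: 5 − 5 = 0.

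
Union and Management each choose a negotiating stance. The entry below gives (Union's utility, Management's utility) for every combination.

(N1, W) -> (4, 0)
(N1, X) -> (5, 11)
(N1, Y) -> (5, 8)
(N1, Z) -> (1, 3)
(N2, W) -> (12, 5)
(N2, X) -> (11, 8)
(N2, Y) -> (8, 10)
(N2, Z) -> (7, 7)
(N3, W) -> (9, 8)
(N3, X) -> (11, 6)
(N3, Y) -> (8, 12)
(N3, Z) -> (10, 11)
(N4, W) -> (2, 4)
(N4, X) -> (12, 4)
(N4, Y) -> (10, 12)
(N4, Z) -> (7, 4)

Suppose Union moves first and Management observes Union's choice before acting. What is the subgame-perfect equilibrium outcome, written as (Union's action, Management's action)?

Work backward from Management's decision.
- N1: Management compares 0, 11, 8, 3 and picks X; Union would get 5.
- N2: Management compares 5, 8, 10, 7 and picks Y; Union would get 8.
- N3: Management compares 8, 6, 12, 11 and picks Y; Union would get 8.
- N4: Management compares 4, 4, 12, 4 and picks Y; Union would get 10.
Union's induced payoffs are 5, 8, 8, 10, so Union commits to N4. Subgame-perfect outcome: (N4, Y) with payoffs (10, 12).

(N4, Y)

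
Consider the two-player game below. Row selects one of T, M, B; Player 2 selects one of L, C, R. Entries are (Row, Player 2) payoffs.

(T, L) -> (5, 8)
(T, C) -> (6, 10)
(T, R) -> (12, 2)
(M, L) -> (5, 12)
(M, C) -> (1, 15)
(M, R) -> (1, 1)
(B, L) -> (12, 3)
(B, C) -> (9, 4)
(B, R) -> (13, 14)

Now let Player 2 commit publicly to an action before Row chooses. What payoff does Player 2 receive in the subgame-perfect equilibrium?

Backward induction with Player 2 moving first.
- L → Row plays B (best of 5, 5, 12); Player 2 gets 3.
- C → Row plays B (best of 6, 1, 9); Player 2 gets 4.
- R → Row plays B (best of 12, 1, 13); Player 2 gets 14.
Maximizing over 3, 4, 14, Player 2 chooses R. Subgame-perfect outcome: (B, R) with payoffs (13, 14).

14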